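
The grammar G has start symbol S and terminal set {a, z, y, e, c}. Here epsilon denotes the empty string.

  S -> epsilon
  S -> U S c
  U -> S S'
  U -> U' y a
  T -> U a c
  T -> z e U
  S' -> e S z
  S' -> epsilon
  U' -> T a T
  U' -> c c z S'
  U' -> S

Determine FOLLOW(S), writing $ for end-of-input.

FIRST(S') = {epsilon, e}
FIRST(S) = {epsilon, a, c, e, y, z}  (via U S c)
FIRST(U) = {epsilon, a, c, e, y, z}  (via S S', U' y a)
FIRST(T) = {a, c, e, y, z}  (via U a c)
FIRST(U') = {epsilon, a, c, e, y, z}  (via T a T, S)
FOLLOW(S) includes $ since S is the start symbol.
FOLLOW(U'): in U->U' y a, U' is followed by y a with FIRST {y}. Thus FOLLOW(U') = {y}.
FOLLOW(T): in U'->T a T (occurrence 1), T is followed by a T with FIRST {a}; in U'->T a T (occurrence 2), the suffix after T is empty, so FOLLOW(T) ⊇ FOLLOW(U') = {y}. Thus FOLLOW(T) = {a, y}.
FOLLOW(U): in S->U S c, U is followed by S c with FIRST {a, c, e, y, z}; in T->U a c, U is followed by a c with FIRST {a}; in T->z e U, the suffix after U is empty, so FOLLOW(U) ⊇ FOLLOW(T) = {a, y}. Thus FOLLOW(U) = {a, c, e, y, z}.
FOLLOW(S): in S->U S c, S is followed by c with FIRST {c}; in U->S S', S is followed by S' with FIRST {epsilon, e}; in U->S S', the suffix after S is nullable, so FOLLOW(S) ⊇ FOLLOW(U) = {a, c, e, y, z}; in S'->e S z, S is followed by z with FIRST {z}; in U'->S, the suffix after S is empty, so FOLLOW(S) ⊇ FOLLOW(U') = {y}. Thus FOLLOW(S) = {$, a, c, e, y, z}.
FOLLOW(S'): in U->S S', the suffix after S' is empty, so FOLLOW(S') ⊇ FOLLOW(U) = {a, c, e, y, z}; in U'->c c z S', the suffix after S' is empty, so FOLLOW(S') ⊇ FOLLOW(U') = {y}. Thus FOLLOW(S') = {a, c, e, y, z}.

{$, a, c, e, y, z}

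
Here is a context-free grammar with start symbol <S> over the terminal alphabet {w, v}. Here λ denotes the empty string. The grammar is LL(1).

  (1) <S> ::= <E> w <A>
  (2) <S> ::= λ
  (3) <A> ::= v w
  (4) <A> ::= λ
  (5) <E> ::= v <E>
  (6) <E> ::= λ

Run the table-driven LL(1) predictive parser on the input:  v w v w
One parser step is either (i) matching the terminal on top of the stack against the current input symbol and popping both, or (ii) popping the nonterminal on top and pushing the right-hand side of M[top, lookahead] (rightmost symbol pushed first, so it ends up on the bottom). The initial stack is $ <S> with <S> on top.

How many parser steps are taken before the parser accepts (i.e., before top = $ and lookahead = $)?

step 1: stack=$ <S>  input=v w v w $  — expand <S> ::= <E> w <A>
step 2: stack=$ <A> w <E>  input=v w v w $  — expand <E> ::= v <E>
step 3: stack=$ <A> w <E> v  input=v w v w $  — match v
step 4: stack=$ <A> w <E>  input=w v w $  — expand <E> ::= λ
step 5: stack=$ <A> w  input=w v w $  — match w
step 6: stack=$ <A>  input=v w $  — expand <A> ::= v w
step 7: stack=$ w v  input=v w $  — match v
step 8: stack=$ w  input=w $  — match w
Accept reached after 8 steps.

8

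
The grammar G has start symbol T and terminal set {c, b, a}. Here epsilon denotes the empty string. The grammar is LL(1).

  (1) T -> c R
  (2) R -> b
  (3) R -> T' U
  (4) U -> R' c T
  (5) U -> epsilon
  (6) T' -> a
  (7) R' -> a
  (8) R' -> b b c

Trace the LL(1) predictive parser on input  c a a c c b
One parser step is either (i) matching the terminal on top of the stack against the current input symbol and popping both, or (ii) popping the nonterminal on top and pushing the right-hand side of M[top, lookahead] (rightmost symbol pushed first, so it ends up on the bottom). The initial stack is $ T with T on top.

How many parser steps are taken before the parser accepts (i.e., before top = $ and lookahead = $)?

step 1: stack=$ T  input=c a a c c b $  — expand T -> c R
step 2: stack=$ R c  input=c a a c c b $  — match c
step 3: stack=$ R  input=a a c c b $  — expand R -> T' U
step 4: stack=$ U T'  input=a a c c b $  — expand T' -> a
step 5: stack=$ U a  input=a a c c b $  — match a
step 6: stack=$ U  input=a c c b $  — expand U -> R' c T
step 7: stack=$ T c R'  input=a c c b $  — expand R' -> a
step 8: stack=$ T c a  input=a c c b $  — match a
step 9: stack=$ T c  input=c c b $  — match c
step 10: stack=$ T  input=c b $  — expand T -> c R
step 11: stack=$ R c  input=c b $  — match c
step 12: stack=$ R  input=b $  — expand R -> b
step 13: stack=$ b  input=b $  — match b
Accept reached after 13 steps.

13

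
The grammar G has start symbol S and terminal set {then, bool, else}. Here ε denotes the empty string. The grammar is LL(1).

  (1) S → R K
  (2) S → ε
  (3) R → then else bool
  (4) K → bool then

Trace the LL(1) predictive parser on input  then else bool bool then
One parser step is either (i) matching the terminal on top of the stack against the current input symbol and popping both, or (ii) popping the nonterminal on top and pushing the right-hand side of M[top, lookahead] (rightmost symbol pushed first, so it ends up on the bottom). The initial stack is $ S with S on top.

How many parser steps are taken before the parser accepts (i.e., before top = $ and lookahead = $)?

     Stack               Input                       Action
  1  $ S                 then else bool bool then $  expand S → R K
  2  $ K R               then else bool bool then $  expand R → then else bool
  3  $ K bool else then  then else bool bool then $  match then
  4  $ K bool else       else bool bool then $       match else
  5  $ K bool            bool bool then $            match bool
  6  $ K                 bool then $                 expand K → bool then
  7  $ then bool         bool then $                 match bool
  8  $ then              then $                      match then
Accept reached after 8 steps.

8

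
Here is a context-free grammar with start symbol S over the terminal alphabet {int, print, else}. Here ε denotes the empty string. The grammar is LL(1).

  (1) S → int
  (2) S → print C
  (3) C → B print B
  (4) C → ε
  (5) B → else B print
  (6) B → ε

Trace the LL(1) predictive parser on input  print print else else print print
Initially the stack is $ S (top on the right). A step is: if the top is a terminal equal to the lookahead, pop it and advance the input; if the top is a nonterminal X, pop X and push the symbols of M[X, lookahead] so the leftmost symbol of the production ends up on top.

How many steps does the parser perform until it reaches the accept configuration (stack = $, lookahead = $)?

12

step 1: stack=$ S  input=print print else else print print $  — expand S → print C
step 2: stack=$ C print  input=print print else else print print $  — match print
step 3: stack=$ C  input=print else else print print $  — expand C → B print B
step 4: stack=$ B print B  input=print else else print print $  — expand B → ε
step 5: stack=$ B print  input=print else else print print $  — match print
step 6: stack=$ B  input=else else print print $  — expand B → else B print
step 7: stack=$ print B else  input=else else print print $  — match else
step 8: stack=$ print B  input=else print print $  — expand B → else B print
step 9: stack=$ print print B else  input=else print print $  — match else
step 10: stack=$ print print B  input=print print $  — expand B → ε
step 11: stack=$ print print  input=print print $  — match print
step 12: stack=$ print  input=print $  — match print
Accept reached after 12 steps.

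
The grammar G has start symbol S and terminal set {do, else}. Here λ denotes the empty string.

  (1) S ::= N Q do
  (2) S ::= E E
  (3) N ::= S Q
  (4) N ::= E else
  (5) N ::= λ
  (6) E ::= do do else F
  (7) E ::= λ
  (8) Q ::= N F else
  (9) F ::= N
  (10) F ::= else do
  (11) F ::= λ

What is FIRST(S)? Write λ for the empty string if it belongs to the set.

FIRST(E): from E::=do do else F we get {do}; from E::=λ we get {λ}. So FIRST(E) = {λ, do}.
FIRST(S): from S::=N Q do we get {do, else}; from S::=E E we get {λ, do}. So FIRST(S) = {λ, do, else}.
FIRST(N): from N::=S Q we get {do, else}; from N::=E else we get {do, else}; from N::=λ we get {λ}. So FIRST(N) = {λ, do, else}.
FIRST(F): from F::=N we get {λ, do, else}; from F::=else do we get {else}; from F::=λ we get {λ}. So FIRST(F) = {λ, do, else}.
FIRST(Q): from Q::=N F else we get {do, else}. So FIRST(Q) = {do, else}.

{λ, do, else}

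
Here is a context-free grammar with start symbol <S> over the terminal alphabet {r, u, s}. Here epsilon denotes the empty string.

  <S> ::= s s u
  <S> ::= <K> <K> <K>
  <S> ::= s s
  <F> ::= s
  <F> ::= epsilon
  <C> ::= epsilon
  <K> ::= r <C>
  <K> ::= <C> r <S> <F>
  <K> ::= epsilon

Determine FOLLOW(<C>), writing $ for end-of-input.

FIRST(<F>): from <F>::=s we get {s}; from <F>::=epsilon we get {epsilon}. So FIRST(<F>) = {epsilon, s}.
FIRST(<C>): from <C>::=epsilon we get {epsilon}. So FIRST(<C>) = {epsilon}.
FIRST(<K>): from <K>::=r <C> we get {r}; from <K>::=<C> r <S> <F> we get {r}; from <K>::=epsilon we get {epsilon}. So FIRST(<K>) = {epsilon, r}.
FIRST(<S>): from <S>::=s s u we get {s}; from <S>::=<K> <K> <K> we get {epsilon, r}; from <S>::=s s we get {s}. So FIRST(<S>) = {epsilon, r, s}.
FOLLOW(<S>) includes $ since <S> is the start symbol.
FOLLOW(<S>): in <K>::=<C> r <S> <F>, <S> is followed by <F> with FIRST {epsilon, s}; in <K>::=<C> r <S> <F>, the suffix after <S> is nullable, so FOLLOW(<S>) ⊇ FOLLOW(<K>) = {$, r, s}. Thus FOLLOW(<S>) = {$, r, s}.
FOLLOW(<K>): in <S>::=<K> <K> <K> (occurrence 1), <K> is followed by <K> <K> with FIRST {epsilon, r}; in <S>::=<K> <K> <K> (occurrence 1), the suffix after <K> is nullable, so FOLLOW(<K>) ⊇ FOLLOW(<S>) = {$, r, s}; in <S>::=<K> <K> <K> (occurrence 2), <K> is followed by <K> with FIRST {epsilon, r}; in <S>::=<K> <K> <K> (occurrence 2), the suffix after <K> is nullable, so FOLLOW(<K>) ⊇ FOLLOW(<S>) = {$, r, s}; in <S>::=<K> <K> <K> (occurrence 3), the suffix after <K> is empty, so FOLLOW(<K>) ⊇ FOLLOW(<S>) = {$, r, s}. Thus FOLLOW(<K>) = {$, r, s}.
FOLLOW(<F>): in <K>::=<C> r <S> <F>, the suffix after <F> is empty, so FOLLOW(<F>) ⊇ FOLLOW(<K>) = {$, r, s}. Thus FOLLOW(<F>) = {$, r, s}.
FOLLOW(<C>): in <K>::=r <C>, the suffix after <C> is empty, so FOLLOW(<C>) ⊇ FOLLOW(<K>) = {$, r, s}; in <K>::=<C> r <S> <F>, <C> is followed by r <S> <F> with FIRST {r}. Thus FOLLOW(<C>) = {$, r, s}.

{$, r, s}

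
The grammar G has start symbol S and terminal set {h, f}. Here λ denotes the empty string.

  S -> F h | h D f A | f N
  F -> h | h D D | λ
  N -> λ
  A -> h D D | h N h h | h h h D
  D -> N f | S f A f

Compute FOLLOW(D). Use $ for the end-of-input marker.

FIRST(F): from F->h we get {h}; from F->h D D we get {h}; from F->λ we get {λ}. So FIRST(F) = {λ, h}.
FIRST(N): from N->λ we get {λ}. So FIRST(N) = {λ}.
FIRST(A): from A->h D D we get {h}; from A->h N h h we get {h}; from A->h h h D we get {h}. So FIRST(A) = {h}.
FIRST(S): from S->F h we get {h}; from S->h D f A we get {h}; from S->f N we get {f}. So FIRST(S) = {f, h}.
FIRST(D): from D->N f we get {f}; from D->S f A f we get {f, h}. So FIRST(D) = {f, h}.
FOLLOW(S) includes $ since S is the start symbol.
FOLLOW(S): in D->S f A f, S is followed by f A f with FIRST {f}. Thus FOLLOW(S) = {$, f}.
FOLLOW(F): in S->F h, F is followed by h with FIRST {h}. Thus FOLLOW(F) = {h}.
FOLLOW(N): in S->f N, the suffix after N is empty, so FOLLOW(N) ⊇ FOLLOW(S) = {$, f}; in A->h N h h, N is followed by h h with FIRST {h}; in D->N f, N is followed by f with FIRST {f}. Thus FOLLOW(N) = {$, f, h}.
FOLLOW(A): in S->h D f A, the suffix after A is empty, so FOLLOW(A) ⊇ FOLLOW(S) = {$, f}; in D->S f A f, A is followed by f with FIRST {f}. Thus FOLLOW(A) = {$, f}.
FOLLOW(D): in S->h D f A, D is followed by f A with FIRST {f}; in F->h D D (occurrence 1), D is followed by D with FIRST {f, h}; in F->h D D (occurrence 2), the suffix after D is empty, so FOLLOW(D) ⊇ FOLLOW(F) = {h}; in A->h D D (occurrence 1), D is followed by D with FIRST {f, h}; in A->h D D (occurrence 2), the suffix after D is empty, so FOLLOW(D) ⊇ FOLLOW(A) = {$, f}; in A->h h h D, the suffix after D is empty, so FOLLOW(D) ⊇ FOLLOW(A) = {$, f}. Thus FOLLOW(D) = {$, f, h}.

{$, f, h}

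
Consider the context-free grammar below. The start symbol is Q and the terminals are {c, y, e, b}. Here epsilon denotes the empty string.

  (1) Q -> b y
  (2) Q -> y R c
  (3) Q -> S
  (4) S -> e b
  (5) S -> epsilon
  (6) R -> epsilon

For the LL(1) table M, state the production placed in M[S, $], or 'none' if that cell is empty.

FIRST(S) = {epsilon, e}
FIRST(R) = {epsilon}
FIRST(Q) = {epsilon, b, e, y}  (via S)
FOLLOW(Q) includes $ since Q is the start symbol.
FOLLOW(Q): Q appears on no right-hand side. Thus FOLLOW(Q) = {$}.
FOLLOW(S): in Q->S, the suffix after S is empty, so FOLLOW(S) ⊇ FOLLOW(Q) = {$}. Thus FOLLOW(S) = {$}.
For S -> e b: FIRST(e b) = {e}, so it goes in M[S, t] for t ∈ {e}.
For S -> epsilon: FIRST(epsilon) = {epsilon}, so it goes in M[S, t] for t ∈ {}; since epsilon ∈ FIRST, also for every t ∈ FOLLOW(S) = {$}.

S -> epsilon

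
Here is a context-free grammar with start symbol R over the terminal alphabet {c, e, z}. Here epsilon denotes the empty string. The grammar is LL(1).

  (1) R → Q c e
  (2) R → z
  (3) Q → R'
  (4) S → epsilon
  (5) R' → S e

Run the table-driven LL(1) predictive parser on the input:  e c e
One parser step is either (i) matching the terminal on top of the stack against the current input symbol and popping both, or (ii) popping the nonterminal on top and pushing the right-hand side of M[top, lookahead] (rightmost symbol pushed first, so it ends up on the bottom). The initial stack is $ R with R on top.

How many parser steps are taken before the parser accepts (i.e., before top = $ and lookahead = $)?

7

step 1: stack=$ R  input=e c e $  — expand R → Q c e
step 2: stack=$ e c Q  input=e c e $  — expand Q → R'
step 3: stack=$ e c R'  input=e c e $  — expand R' → S e
step 4: stack=$ e c e S  input=e c e $  — expand S → epsilon
step 5: stack=$ e c e  input=e c e $  — match e
step 6: stack=$ e c  input=c e $  — match c
step 7: stack=$ e  input=e $  — match e
Accept reached after 7 steps.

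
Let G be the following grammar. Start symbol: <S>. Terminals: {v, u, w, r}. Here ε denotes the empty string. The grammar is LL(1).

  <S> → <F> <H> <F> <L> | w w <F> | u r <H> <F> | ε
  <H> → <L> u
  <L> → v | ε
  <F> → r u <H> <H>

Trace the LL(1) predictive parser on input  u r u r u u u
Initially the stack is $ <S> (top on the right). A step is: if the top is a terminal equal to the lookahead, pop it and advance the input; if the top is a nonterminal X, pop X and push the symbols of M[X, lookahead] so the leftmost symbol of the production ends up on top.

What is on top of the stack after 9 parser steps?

step 1: stack=$ <S>  input=u r u r u u u $  — expand <S> → u r <H> <F>
step 2: stack=$ <F> <H> r u  input=u r u r u u u $  — match u
step 3: stack=$ <F> <H> r  input=r u r u u u $  — match r
step 4: stack=$ <F> <H>  input=u r u u u $  — expand <H> → <L> u
step 5: stack=$ <F> u <L>  input=u r u u u $  — expand <L> → ε
step 6: stack=$ <F> u  input=u r u u u $  — match u
step 7: stack=$ <F>  input=r u u u $  — expand <F> → r u <H> <H>
step 8: stack=$ <H> <H> u r  input=r u u u $  — match r
step 9: stack=$ <H> <H> u  input=u u u $  — match u
Stack after step 9: $ <H> <H> (top = <H>).

<H>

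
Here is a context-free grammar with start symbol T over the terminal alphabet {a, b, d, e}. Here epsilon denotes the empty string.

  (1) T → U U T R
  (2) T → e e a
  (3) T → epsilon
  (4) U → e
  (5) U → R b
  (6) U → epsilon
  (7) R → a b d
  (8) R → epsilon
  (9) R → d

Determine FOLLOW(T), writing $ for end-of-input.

FIRST(R): from R→a b d we get {a}; from R→epsilon we get {epsilon}; from R→d we get {d}. So FIRST(R) = {epsilon, a, d}.
FIRST(U): from U→e we get {e}; from U→R b we get {a, b, d}; from U→epsilon we get {epsilon}. So FIRST(U) = {epsilon, a, b, d, e}.
FIRST(T): from T→U U T R we get {epsilon, a, b, d, e}; from T→e e a we get {e}; from T→epsilon we get {epsilon}. So FIRST(T) = {epsilon, a, b, d, e}.
FOLLOW(T) includes $ since T is the start symbol.
FOLLOW(T): in T→U U T R, T is followed by R with FIRST {epsilon, a, d}; in T→U U T R, the suffix after T is nullable (adds nothing new). Thus FOLLOW(T) = {$, a, d}.
FOLLOW(U): in T→U U T R (occurrence 1), U is followed by U T R with FIRST {epsilon, a, b, d, e}; in T→U U T R (occurrence 1), the suffix after U is nullable, so FOLLOW(U) ⊇ FOLLOW(T) = {$, a, d}; in T→U U T R (occurrence 2), U is followed by T R with FIRST {epsilon, a, b, d, e}; in T→U U T R (occurrence 2), the suffix after U is nullable, so FOLLOW(U) ⊇ FOLLOW(T) = {$, a, d}. Thus FOLLOW(U) = {$, a, b, d, e}.
FOLLOW(R): in T→U U T R, the suffix after R is empty, so FOLLOW(R) ⊇ FOLLOW(T) = {$, a, d}; in U→R b, R is followed by b with FIRST {b}. Thus FOLLOW(R) = {$, a, b, d}.

{$, a, d}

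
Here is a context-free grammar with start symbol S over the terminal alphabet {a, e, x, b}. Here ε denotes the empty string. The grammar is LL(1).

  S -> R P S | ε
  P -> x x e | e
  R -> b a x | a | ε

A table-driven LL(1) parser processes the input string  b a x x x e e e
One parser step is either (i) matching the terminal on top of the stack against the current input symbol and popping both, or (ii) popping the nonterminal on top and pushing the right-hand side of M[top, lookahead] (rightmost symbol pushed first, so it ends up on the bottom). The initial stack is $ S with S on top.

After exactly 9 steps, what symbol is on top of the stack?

step 1: stack=$ S  input=b a x x x e e e $  — expand S -> R P S
step 2: stack=$ S P R  input=b a x x x e e e $  — expand R -> b a x
step 3: stack=$ S P x a b  input=b a x x x e e e $  — match b
step 4: stack=$ S P x a  input=a x x x e e e $  — match a
step 5: stack=$ S P x  input=x x x e e e $  — match x
step 6: stack=$ S P  input=x x e e e $  — expand P -> x x e
step 7: stack=$ S e x x  input=x x e e e $  — match x
step 8: stack=$ S e x  input=x e e e $  — match x
step 9: stack=$ S e  input=e e e $  — match e
Stack after step 9: $ S (top = S).

S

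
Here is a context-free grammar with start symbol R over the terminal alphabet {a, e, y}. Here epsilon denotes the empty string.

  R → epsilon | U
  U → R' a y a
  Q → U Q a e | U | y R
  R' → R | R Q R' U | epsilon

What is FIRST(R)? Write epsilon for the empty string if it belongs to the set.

{epsilon, a, y}

FIRST(R): from R→epsilon we get {epsilon}; from R→U we get {a, y}. So FIRST(R) = {epsilon, a, y}.
FIRST(U): from U→R' a y a we get {a, y}. So FIRST(U) = {a, y}.
FIRST(Q): from Q→U Q a e we get {a, y}; from Q→U we get {a, y}; from Q→y R we get {y}. So FIRST(Q) = {a, y}.
FIRST(R'): from R'→R we get {epsilon, a, y}; from R'→R Q R' U we get {a, y}; from R'→epsilon we get {epsilon}. So FIRST(R') = {epsilon, a, y}.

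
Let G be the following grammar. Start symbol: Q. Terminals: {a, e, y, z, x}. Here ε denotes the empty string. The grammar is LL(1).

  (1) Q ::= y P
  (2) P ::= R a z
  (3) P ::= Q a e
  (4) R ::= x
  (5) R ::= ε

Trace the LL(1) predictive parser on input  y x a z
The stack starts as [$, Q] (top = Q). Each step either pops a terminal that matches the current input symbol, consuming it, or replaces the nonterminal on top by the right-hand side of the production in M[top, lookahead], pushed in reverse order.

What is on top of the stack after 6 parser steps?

     Stack    Input      Action
  1  $ Q      y x a z $  expand Q ::= y P
  2  $ P y    y x a z $  match y
  3  $ P      x a z $    expand P ::= R a z
  4  $ z a R  x a z $    expand R ::= x
  5  $ z a x  x a z $    match x
  6  $ z a    a z $      match a
Stack after step 6: $ z (top = z).

z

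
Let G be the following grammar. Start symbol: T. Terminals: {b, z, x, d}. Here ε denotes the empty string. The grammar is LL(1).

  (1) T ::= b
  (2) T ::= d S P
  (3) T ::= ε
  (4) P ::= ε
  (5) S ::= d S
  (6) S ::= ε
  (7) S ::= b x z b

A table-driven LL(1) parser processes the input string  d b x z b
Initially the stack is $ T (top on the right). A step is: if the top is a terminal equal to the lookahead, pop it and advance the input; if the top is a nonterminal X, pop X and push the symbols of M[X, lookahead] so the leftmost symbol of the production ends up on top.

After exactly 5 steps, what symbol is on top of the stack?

z

     Stack        Input        Action
  1  $ T          d b x z b $  expand T ::= d S P
  2  $ P S d      d b x z b $  match d
  3  $ P S        b x z b $    expand S ::= b x z b
  4  $ P b z x b  b x z b $    match b
  5  $ P b z x    x z b $      match x
Stack after step 5: $ P b z (top = z).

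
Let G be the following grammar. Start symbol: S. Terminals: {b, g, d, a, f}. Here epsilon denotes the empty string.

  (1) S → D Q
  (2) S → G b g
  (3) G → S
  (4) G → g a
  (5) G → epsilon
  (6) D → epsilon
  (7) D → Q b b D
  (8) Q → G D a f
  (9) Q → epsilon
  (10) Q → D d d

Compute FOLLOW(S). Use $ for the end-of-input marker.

FIRST(S): from S→D Q we get {epsilon, a, b, d, g}; from S→G b g we get {a, b, d, g}. So FIRST(S) = {epsilon, a, b, d, g}.
FIRST(G): from G→S we get {epsilon, a, b, d, g}; from G→g a we get {g}; from G→epsilon we get {epsilon}. So FIRST(G) = {epsilon, a, b, d, g}.
FIRST(D): from D→epsilon we get {epsilon}; from D→Q b b D we get {a, b, d, g}. So FIRST(D) = {epsilon, a, b, d, g}.
FIRST(Q): from Q→G D a f we get {a, b, d, g}; from Q→epsilon we get {epsilon}; from Q→D d d we get {a, b, d, g}. So FIRST(Q) = {epsilon, a, b, d, g}.
FOLLOW(S) includes $ since S is the start symbol.
FOLLOW(G): in S→G b g, G is followed by b g with FIRST {b}; in Q→G D a f, G is followed by D a f with FIRST {a, b, d, g}. Thus FOLLOW(G) = {a, b, d, g}.
FOLLOW(S): in G→S, the suffix after S is empty, so FOLLOW(S) ⊇ FOLLOW(G) = {a, b, d, g}. Thus FOLLOW(S) = {$, a, b, d, g}.
FOLLOW(D): in S→D Q, D is followed by Q with FIRST {epsilon, a, b, d, g}; in S→D Q, the suffix after D is nullable, so FOLLOW(D) ⊇ FOLLOW(S) = {$, a, b, d, g}; in D→Q b b D, the suffix after D is empty (adds nothing new); in Q→G D a f, D is followed by a f with FIRST {a}; in Q→D d d, D is followed by d d with FIRST {d}. Thus FOLLOW(D) = {$, a, b, d, g}.
FOLLOW(Q): in S→D Q, the suffix after Q is empty, so FOLLOW(Q) ⊇ FOLLOW(S) = {$, a, b, d, g}; in D→Q b b D, Q is followed by b b D with FIRST {b}. Thus FOLLOW(Q) = {$, a, b, d, g}.

{$, a, b, d, g}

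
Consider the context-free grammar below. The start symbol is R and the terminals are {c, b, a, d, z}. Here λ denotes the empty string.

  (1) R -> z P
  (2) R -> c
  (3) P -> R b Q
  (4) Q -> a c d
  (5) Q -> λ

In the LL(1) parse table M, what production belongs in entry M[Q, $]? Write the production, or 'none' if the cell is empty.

Q -> λ

FIRST(R) = {c, z}
FIRST(Q) = {λ, a}
FIRST(P) = {c, z}  (via R b Q)
FOLLOW(R) includes $ since R is the start symbol.
FOLLOW(P): in R->z P, the suffix after P is empty, so FOLLOW(P) ⊇ FOLLOW(R) = {$, b}. Thus FOLLOW(P) = {$, b}.
FOLLOW(Q): in P->R b Q, the suffix after Q is empty, so FOLLOW(Q) ⊇ FOLLOW(P) = {$, b}. Thus FOLLOW(Q) = {$, b}.
For Q -> a c d: FIRST(a c d) = {a}, so it goes in M[Q, t] for t ∈ {a}.
For Q -> λ: FIRST(λ) = {λ}, so it goes in M[Q, t] for t ∈ {}; since λ ∈ FIRST, also for every t ∈ FOLLOW(Q) = {$, b}.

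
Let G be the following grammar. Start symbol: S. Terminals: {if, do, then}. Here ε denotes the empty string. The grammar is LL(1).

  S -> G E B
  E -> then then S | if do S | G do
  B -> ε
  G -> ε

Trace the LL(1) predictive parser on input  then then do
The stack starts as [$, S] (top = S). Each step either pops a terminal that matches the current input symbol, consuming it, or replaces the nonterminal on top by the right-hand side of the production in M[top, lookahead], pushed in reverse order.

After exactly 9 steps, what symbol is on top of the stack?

step 1: stack=$ S  input=then then do $  — expand S -> G E B
step 2: stack=$ B E G  input=then then do $  — expand G -> ε
step 3: stack=$ B E  input=then then do $  — expand E -> then then S
step 4: stack=$ B S then then  input=then then do $  — match then
step 5: stack=$ B S then  input=then do $  — match then
step 6: stack=$ B S  input=do $  — expand S -> G E B
step 7: stack=$ B B E G  input=do $  — expand G -> ε
step 8: stack=$ B B E  input=do $  — expand E -> G do
step 9: stack=$ B B do G  input=do $  — expand G -> ε
Stack after step 9: $ B B do (top = do).

do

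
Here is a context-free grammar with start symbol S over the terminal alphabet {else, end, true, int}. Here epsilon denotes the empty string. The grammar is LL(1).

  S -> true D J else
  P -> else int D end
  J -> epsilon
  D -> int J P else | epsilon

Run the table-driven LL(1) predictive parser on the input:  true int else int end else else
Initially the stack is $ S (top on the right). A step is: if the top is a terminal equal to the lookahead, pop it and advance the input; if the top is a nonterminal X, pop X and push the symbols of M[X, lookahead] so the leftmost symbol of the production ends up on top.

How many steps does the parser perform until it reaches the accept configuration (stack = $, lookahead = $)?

13

step 1: stack=$ S  input=true int else int end else else $  — expand S -> true D J else
step 2: stack=$ else J D true  input=true int else int end else else $  — match true
step 3: stack=$ else J D  input=int else int end else else $  — expand D -> int J P else
step 4: stack=$ else J else P J int  input=int else int end else else $  — match int
step 5: stack=$ else J else P J  input=else int end else else $  — expand J -> epsilon
step 6: stack=$ else J else P  input=else int end else else $  — expand P -> else int D end
step 7: stack=$ else J else end D int else  input=else int end else else $  — match else
step 8: stack=$ else J else end D int  input=int end else else $  — match int
step 9: stack=$ else J else end D  input=end else else $  — expand D -> epsilon
step 10: stack=$ else J else end  input=end else else $  — match end
step 11: stack=$ else J else  input=else else $  — match else
step 12: stack=$ else J  input=else $  — expand J -> epsilon
step 13: stack=$ else  input=else $  — match else
Accept reached after 13 steps.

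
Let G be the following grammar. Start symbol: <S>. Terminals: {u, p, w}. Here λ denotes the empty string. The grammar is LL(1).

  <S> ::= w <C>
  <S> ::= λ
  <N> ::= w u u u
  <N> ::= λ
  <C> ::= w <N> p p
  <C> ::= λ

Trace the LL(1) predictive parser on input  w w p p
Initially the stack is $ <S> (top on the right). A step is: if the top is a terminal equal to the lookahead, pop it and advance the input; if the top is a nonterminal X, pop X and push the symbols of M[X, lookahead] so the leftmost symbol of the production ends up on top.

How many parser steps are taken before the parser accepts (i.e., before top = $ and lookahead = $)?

     Stack        Input      Action
  1  $ <S>        w w p p $  expand <S> ::= w <C>
  2  $ <C> w      w w p p $  match w
  3  $ <C>        w p p $    expand <C> ::= w <N> p p
  4  $ p p <N> w  w p p $    match w
  5  $ p p <N>    p p $      expand <N> ::= λ
  6  $ p p        p p $      match p
  7  $ p          p $        match p
Accept reached after 7 steps.

7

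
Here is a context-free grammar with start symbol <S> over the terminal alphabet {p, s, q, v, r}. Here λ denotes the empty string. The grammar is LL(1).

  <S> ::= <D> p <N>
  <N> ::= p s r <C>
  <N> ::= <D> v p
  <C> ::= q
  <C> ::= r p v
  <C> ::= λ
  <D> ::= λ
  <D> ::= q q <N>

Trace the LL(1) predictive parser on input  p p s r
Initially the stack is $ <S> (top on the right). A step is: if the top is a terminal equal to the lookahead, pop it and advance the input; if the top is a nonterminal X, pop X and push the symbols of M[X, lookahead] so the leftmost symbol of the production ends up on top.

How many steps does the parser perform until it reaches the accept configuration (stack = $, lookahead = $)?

     Stack        Input      Action
  1  $ <S>        p p s r $  expand <S> ::= <D> p <N>
  2  $ <N> p <D>  p p s r $  expand <D> ::= λ
  3  $ <N> p      p p s r $  match p
  4  $ <N>        p s r $    expand <N> ::= p s r <C>
  5  $ <C> r s p  p s r $    match p
  6  $ <C> r s    s r $      match s
  7  $ <C> r      r $        match r
  8  $ <C>        $          expand <C> ::= λ
Accept reached after 8 steps.

8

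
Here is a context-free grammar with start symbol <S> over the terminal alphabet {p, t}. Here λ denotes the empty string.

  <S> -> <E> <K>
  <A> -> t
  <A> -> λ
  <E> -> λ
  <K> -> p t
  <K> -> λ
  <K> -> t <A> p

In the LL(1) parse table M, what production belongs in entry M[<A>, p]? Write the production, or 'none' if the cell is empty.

<A> -> λ

FIRST(<A>): from <A>->t we get {t}; from <A>->λ we get {λ}. So FIRST(<A>) = {λ, t}.
FIRST(<E>): from <E>->λ we get {λ}. So FIRST(<E>) = {λ}.
FIRST(<K>): from <K>->p t we get {p}; from <K>->λ we get {λ}; from <K>->t <A> p we get {t}. So FIRST(<K>) = {λ, p, t}.
FIRST(<S>): from <S>-><E> <K> we get {λ, p, t}. So FIRST(<S>) = {λ, p, t}.
FOLLOW(<S>) includes $ since <S> is the start symbol.
FOLLOW(<A>): in <K>->t <A> p, <A> is followed by p with FIRST {p}. Thus FOLLOW(<A>) = {p}.
For <A> -> t: FIRST(t) = {t}, so it goes in M[<A>, t] for t ∈ {t}.
For <A> -> λ: FIRST(λ) = {λ}, so it goes in M[<A>, t] for t ∈ {}; since λ ∈ FIRST, also for every t ∈ FOLLOW(<A>) = {p}.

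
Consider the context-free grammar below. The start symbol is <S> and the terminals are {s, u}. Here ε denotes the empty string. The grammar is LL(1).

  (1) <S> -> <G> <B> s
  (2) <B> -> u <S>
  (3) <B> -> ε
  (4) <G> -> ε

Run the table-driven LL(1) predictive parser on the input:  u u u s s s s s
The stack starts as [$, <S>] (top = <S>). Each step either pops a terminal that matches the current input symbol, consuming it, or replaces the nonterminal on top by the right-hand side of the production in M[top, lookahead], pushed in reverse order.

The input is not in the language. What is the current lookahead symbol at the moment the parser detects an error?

s

step 1: stack=$ <S>  input=u u u s s s s s $  — expand <S> -> <G> <B> s
step 2: stack=$ s <B> <G>  input=u u u s s s s s $  — expand <G> -> ε
step 3: stack=$ s <B>  input=u u u s s s s s $  — expand <B> -> u <S>
step 4: stack=$ s <S> u  input=u u u s s s s s $  — match u
step 5: stack=$ s <S>  input=u u s s s s s $  — expand <S> -> <G> <B> s
step 6: stack=$ s s <B> <G>  input=u u s s s s s $  — expand <G> -> ε
step 7: stack=$ s s <B>  input=u u s s s s s $  — expand <B> -> u <S>
step 8: stack=$ s s <S> u  input=u u s s s s s $  — match u
step 9: stack=$ s s <S>  input=u s s s s s $  — expand <S> -> <G> <B> s
step 10: stack=$ s s s <B> <G>  input=u s s s s s $  — expand <G> -> ε
step 11: stack=$ s s s <B>  input=u s s s s s $  — expand <B> -> u <S>
step 12: stack=$ s s s <S> u  input=u s s s s s $  — match u
step 13: stack=$ s s s <S>  input=s s s s s $  — expand <S> -> <G> <B> s
step 14: stack=$ s s s s <B> <G>  input=s s s s s $  — expand <G> -> ε
step 15: stack=$ s s s s <B>  input=s s s s s $  — expand <B> -> ε
step 16: stack=$ s s s s  input=s s s s s $  — match s
step 17: stack=$ s s s  input=s s s s $  — match s
step 18: stack=$ s s  input=s s s $  — match s
step 19: stack=$ s  input=s s $  — match s
step 20: stack=$  input=s $  — error: stack empty but input remains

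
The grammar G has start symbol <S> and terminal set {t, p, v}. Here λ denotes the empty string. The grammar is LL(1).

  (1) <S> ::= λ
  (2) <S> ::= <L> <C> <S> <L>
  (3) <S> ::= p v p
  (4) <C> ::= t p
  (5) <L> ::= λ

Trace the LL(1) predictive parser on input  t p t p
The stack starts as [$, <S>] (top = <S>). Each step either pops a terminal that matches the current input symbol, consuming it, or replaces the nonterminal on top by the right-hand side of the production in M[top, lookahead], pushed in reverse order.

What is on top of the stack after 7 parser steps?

<C>

     Stack                  Input      Action
  1  $ <S>                  t p t p $  expand <S> ::= <L> <C> <S> <L>
  2  $ <L> <S> <C> <L>      t p t p $  expand <L> ::= λ
  3  $ <L> <S> <C>          t p t p $  expand <C> ::= t p
  4  $ <L> <S> p t          t p t p $  match t
  5  $ <L> <S> p            p t p $    match p
  6  $ <L> <S>              t p $      expand <S> ::= <L> <C> <S> <L>
  7  $ <L> <L> <S> <C> <L>  t p $      expand <L> ::= λ
Stack after step 7: $ <L> <L> <S> <C> (top = <C>).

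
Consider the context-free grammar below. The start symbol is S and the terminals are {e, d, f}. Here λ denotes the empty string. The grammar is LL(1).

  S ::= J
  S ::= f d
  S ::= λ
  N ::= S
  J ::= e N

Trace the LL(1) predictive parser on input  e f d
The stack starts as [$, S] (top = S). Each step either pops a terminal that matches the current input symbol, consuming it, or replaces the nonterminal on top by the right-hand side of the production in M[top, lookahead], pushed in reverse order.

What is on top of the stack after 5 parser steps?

     Stack  Input    Action
  1  $ S    e f d $  expand S ::= J
  2  $ J    e f d $  expand J ::= e N
  3  $ N e  e f d $  match e
  4  $ N    f d $    expand N ::= S
  5  $ S    f d $    expand S ::= f d
Stack after step 5: $ d f (top = f).

f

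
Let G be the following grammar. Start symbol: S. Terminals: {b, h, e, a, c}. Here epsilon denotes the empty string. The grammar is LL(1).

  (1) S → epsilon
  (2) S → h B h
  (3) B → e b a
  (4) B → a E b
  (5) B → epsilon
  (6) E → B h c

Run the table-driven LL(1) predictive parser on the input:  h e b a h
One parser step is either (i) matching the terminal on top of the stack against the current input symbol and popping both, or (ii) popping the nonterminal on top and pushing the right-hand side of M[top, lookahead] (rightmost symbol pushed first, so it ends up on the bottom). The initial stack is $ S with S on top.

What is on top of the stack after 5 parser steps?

a

step 1: stack=$ S  input=h e b a h $  — expand S → h B h
step 2: stack=$ h B h  input=h e b a h $  — match h
step 3: stack=$ h B  input=e b a h $  — expand B → e b a
step 4: stack=$ h a b e  input=e b a h $  — match e
step 5: stack=$ h a b  input=b a h $  — match b
Stack after step 5: $ h a (top = a).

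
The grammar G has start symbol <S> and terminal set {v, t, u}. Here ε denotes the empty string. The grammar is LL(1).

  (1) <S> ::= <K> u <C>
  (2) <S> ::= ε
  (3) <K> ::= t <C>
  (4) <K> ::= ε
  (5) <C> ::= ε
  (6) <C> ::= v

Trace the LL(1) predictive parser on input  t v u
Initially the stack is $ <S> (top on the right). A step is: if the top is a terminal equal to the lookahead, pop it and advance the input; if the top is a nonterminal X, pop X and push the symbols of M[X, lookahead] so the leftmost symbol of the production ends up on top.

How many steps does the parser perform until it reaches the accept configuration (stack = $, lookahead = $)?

7

     Stack          Input    Action
  1  $ <S>          t v u $  expand <S> ::= <K> u <C>
  2  $ <C> u <K>    t v u $  expand <K> ::= t <C>
  3  $ <C> u <C> t  t v u $  match t
  4  $ <C> u <C>    v u $    expand <C> ::= v
  5  $ <C> u v      v u $    match v
  6  $ <C> u        u $      match u
  7  $ <C>          $        expand <C> ::= ε
Accept reached after 7 steps.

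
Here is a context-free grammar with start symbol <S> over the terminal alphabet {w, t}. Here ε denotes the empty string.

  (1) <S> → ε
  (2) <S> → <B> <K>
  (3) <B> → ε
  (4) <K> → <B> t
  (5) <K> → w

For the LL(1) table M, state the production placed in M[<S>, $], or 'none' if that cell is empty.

<S> → ε

FIRST(<B>): from <B>→ε we get {ε}. So FIRST(<B>) = {ε}.
FIRST(<K>): from <K>→<B> t we get {t}; from <K>→w we get {w}. So FIRST(<K>) = {t, w}.
FIRST(<S>): from <S>→ε we get {ε}; from <S>→<B> <K> we get {t, w}. So FIRST(<S>) = {ε, t, w}.
FOLLOW(<S>) includes $ since <S> is the start symbol.
FOLLOW(<S>): <S> appears on no right-hand side. Thus FOLLOW(<S>) = {$}.
For <S> → ε: FIRST(ε) = {ε}, so it goes in M[<S>, t] for t ∈ {}; since ε ∈ FIRST, also for every t ∈ FOLLOW(<S>) = {$}.
For <S> → <B> <K>: FIRST(<B> <K>) = {t, w}, so it goes in M[<S>, t] for t ∈ {t, w}.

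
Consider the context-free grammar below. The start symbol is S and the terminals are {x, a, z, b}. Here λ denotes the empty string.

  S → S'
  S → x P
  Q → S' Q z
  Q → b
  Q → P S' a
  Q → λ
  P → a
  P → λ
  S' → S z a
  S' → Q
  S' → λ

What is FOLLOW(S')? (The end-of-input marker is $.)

FIRST(P) = {λ, a}
FIRST(S) = {λ, a, b, x, z}  (via S')
FIRST(Q) = {λ, a, b, x, z}  (via S' Q z, P S' a)
FIRST(S') = {λ, a, b, x, z}  (via S z a, Q)
FOLLOW(S) includes $ since S is the start symbol.
FOLLOW(S): in S'→S z a, S is followed by z a with FIRST {z}. Thus FOLLOW(S) = {$, z}.
FOLLOW(P): in S→x P, the suffix after P is empty, so FOLLOW(P) ⊇ FOLLOW(S) = {$, z}; in Q→P S' a, P is followed by S' a with FIRST {a, b, x, z}. Thus FOLLOW(P) = {$, a, b, x, z}.
FOLLOW(S'): in S→S', the suffix after S' is empty, so FOLLOW(S') ⊇ FOLLOW(S) = {$, z}; in Q→S' Q z, S' is followed by Q z with FIRST {a, b, x, z}; in Q→P S' a, S' is followed by a with FIRST {a}. Thus FOLLOW(S') = {$, a, b, x, z}.
FOLLOW(Q): in Q→S' Q z, Q is followed by z with FIRST {z}; in S'→Q, the suffix after Q is empty, so FOLLOW(Q) ⊇ FOLLOW(S') = {$, a, b, x, z}. Thus FOLLOW(Q) = {$, a, b, x, z}.

{$, a, b, x, z}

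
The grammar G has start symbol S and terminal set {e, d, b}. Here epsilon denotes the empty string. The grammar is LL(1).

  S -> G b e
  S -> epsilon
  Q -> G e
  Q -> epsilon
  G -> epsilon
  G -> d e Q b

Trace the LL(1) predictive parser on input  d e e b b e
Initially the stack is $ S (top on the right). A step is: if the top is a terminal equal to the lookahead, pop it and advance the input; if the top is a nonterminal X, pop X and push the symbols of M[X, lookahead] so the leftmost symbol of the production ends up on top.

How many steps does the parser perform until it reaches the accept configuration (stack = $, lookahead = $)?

10

      Stack          Input          Action
   1  $ S            d e e b b e $  expand S -> G b e
   2  $ e b G        d e e b b e $  expand G -> d e Q b
   3  $ e b b Q e d  d e e b b e $  match d
   4  $ e b b Q e    e e b b e $    match e
   5  $ e b b Q      e b b e $      expand Q -> G e
   6  $ e b b e G    e b b e $      expand G -> epsilon
   7  $ e b b e      e b b e $      match e
   8  $ e b b        b b e $        match b
   9  $ e b          b e $          match b
  10  $ e            e $            match e
Accept reached after 10 steps.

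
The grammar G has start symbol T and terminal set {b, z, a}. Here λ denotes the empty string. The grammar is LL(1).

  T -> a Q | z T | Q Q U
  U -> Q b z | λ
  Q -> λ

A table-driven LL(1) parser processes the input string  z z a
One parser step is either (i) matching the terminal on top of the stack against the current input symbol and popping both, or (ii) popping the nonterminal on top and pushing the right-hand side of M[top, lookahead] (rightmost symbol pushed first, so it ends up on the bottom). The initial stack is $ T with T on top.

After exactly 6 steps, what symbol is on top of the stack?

Q

step 1: stack=$ T  input=z z a $  — expand T -> z T
step 2: stack=$ T z  input=z z a $  — match z
step 3: stack=$ T  input=z a $  — expand T -> z T
step 4: stack=$ T z  input=z a $  — match z
step 5: stack=$ T  input=a $  — expand T -> a Q
step 6: stack=$ Q a  input=a $  — match a
Stack after step 6: $ Q (top = Q).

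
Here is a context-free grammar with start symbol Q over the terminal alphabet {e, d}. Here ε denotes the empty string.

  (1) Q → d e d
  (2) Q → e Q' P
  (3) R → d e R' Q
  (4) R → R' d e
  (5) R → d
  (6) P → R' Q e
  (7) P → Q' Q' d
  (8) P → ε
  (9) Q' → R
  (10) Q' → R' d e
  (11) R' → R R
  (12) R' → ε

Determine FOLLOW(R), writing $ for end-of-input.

FIRST(Q) = {d, e}
FIRST(R) = {d}  (via R' d e)
FIRST(R') = {ε, d}  (via R R)
FIRST(Q') = {d}  (via R, R' d e)
FIRST(P) = {ε, d, e}  (via R' Q e, Q' Q' d)
FOLLOW(Q) includes $ since Q is the start symbol.
FOLLOW(R'): in R→d e R' Q, R' is followed by Q with FIRST {d, e}; in R→R' d e, R' is followed by d e with FIRST {d}; in P→R' Q e, R' is followed by Q e with FIRST {d, e}; in Q'→R' d e, R' is followed by d e with FIRST {d}. Thus FOLLOW(R') = {d, e}.
FOLLOW(Q): in R→d e R' Q, the suffix after Q is empty, so FOLLOW(Q) ⊇ FOLLOW(R) = {$, d, e}; in P→R' Q e, Q is followed by e with FIRST {e}. Thus FOLLOW(Q) = {$, d, e}.
FOLLOW(P): in Q→e Q' P, the suffix after P is empty, so FOLLOW(P) ⊇ FOLLOW(Q) = {$, d, e}. Thus FOLLOW(P) = {$, d, e}.
FOLLOW(Q'): in Q→e Q' P, Q' is followed by P with FIRST {ε, d, e}; in Q→e Q' P, the suffix after Q' is nullable, so FOLLOW(Q') ⊇ FOLLOW(Q) = {$, d, e}; in P→Q' Q' d (occurrence 1), Q' is followed by Q' d with FIRST {d}; in P→Q' Q' d (occurrence 2), Q' is followed by d with FIRST {d}. Thus FOLLOW(Q') = {$, d, e}.
FOLLOW(R): in Q'→R, the suffix after R is empty, so FOLLOW(R) ⊇ FOLLOW(Q') = {$, d, e}; in R'→R R (occurrence 1), R is followed by R with FIRST {d}; in R'→R R (occurrence 2), the suffix after R is empty, so FOLLOW(R) ⊇ FOLLOW(R') = {d, e}. Thus FOLLOW(R) = {$, d, e}.

{$, d, e}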